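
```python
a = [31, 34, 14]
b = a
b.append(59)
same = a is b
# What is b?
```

After line 1: a = [31, 34, 14]
After line 2 (b = a is an alias, same object): a = [31, 34, 14], b = [31, 34, 14]
After line 3 (b.append mutates the shared list): a = [31, 34, 14, 59], b = [31, 34, 14, 59]
After line 4 (same = a is b; same object -> True): same = True

[31, 34, 14, 59]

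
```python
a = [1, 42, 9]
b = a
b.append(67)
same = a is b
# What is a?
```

After line 1: a = [1, 42, 9]
After line 2 (b = a is an alias, same object): a = [1, 42, 9], b = [1, 42, 9]
After line 3 (b.append mutates the shared list): a = [1, 42, 9, 67], b = [1, 42, 9, 67]
After line 4 (same = a is b; same object -> True): same = True

[1, 42, 9, 67]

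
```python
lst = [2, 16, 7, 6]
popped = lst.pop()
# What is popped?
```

6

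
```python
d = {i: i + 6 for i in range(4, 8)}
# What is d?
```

{4: 10, 5: 11, 6: 12, 7: 13}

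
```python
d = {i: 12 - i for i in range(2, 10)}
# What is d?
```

{2: 10, 3: 9, 4: 8, 5: 7, 6: 6, 7: 5, 8: 4, 9: 3}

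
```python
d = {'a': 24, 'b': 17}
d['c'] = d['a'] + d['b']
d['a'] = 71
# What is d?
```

After line 1: d = {'a': 24, 'b': 17}
After line 2 (d['c'] = 24 + 17): d = {'a': 24, 'b': 17, 'c': 41}
After line 3: d = {'a': 71, 'b': 17, 'c': 41}

{'a': 71, 'b': 17, 'c': 41}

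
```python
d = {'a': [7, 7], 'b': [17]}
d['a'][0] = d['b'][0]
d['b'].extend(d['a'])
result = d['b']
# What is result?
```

After line 1: d = {'a': [7, 7], 'b': [17]}
After line 2 (a[0] = b[0] = 17): d = {'a': [17, 7], 'b': [17]}
After line 3 (b.extend(a) appends [17, 7]): d = {'a': [17, 7], 'b': [17, 17, 7]}
After line 4: result = d['b'] = [17, 17, 7]

[17, 17, 7]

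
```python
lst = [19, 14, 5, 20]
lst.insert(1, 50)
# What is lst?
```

[19, 50, 14, 5, 20]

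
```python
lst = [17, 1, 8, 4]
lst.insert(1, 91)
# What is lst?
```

[17, 91, 1, 8, 4]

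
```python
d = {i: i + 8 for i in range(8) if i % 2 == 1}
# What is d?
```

{1: 9, 3: 11, 5: 13, 7: 15}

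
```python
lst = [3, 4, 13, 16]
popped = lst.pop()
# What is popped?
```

16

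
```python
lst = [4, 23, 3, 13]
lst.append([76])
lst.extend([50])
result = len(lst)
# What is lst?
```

After line 1: lst = [4, 23, 3, 13]
After line 2 (append adds [76] as single element): lst = [4, 23, 3, 13, [76]]
After line 3 (extend unpacks [50], adds 50): lst = [4, 23, 3, 13, [76], 50]
After line 4: result = len(lst) = 6

[4, 23, 3, 13, [76], 50]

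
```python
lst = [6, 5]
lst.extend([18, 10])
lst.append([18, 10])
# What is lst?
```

After line 1: lst = [6, 5]
After line 2 (extend unpacks [18, 10]): lst = [6, 5, 18, 10]
After line 3 (append adds [18, 10] as single element): lst = [6, 5, 18, 10, [18, 10]]

[6, 5, 18, 10, [18, 10]]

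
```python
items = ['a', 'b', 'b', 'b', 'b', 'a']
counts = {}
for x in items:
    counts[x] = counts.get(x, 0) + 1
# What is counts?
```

Initial: counts = {}, items = ['a', 'b', 'b', 'b', 'b', 'a']
See 'a': counts = {'a': 1}
See 'b': counts = {'a': 1, 'b': 1}
See 'b': counts = {'a': 1, 'b': 2}
See 'b': counts = {'a': 1, 'b': 3}
See 'b': counts = {'a': 1, 'b': 4}
See 'a': counts = {'a': 2, 'b': 4}

{'a': 2, 'b': 4}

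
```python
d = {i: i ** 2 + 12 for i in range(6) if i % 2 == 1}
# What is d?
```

{1: 13, 3: 21, 5: 37}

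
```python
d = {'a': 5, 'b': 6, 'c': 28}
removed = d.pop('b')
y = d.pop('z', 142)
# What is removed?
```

After line 1: d = {'a': 5, 'b': 6, 'c': 28}
After line 2 (pop 'b' returns 6): d = {'a': 5, 'c': 28}, removed = 6
After line 3 (pop 'z' missing, returns default 142): d = {'a': 5, 'c': 28}, y = 142

6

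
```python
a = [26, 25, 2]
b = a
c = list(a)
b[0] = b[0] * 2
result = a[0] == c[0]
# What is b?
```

After line 1: a = [26, 25, 2]
After line 2 (b = a, alias): a = [26, 25, 2], b = [26, 25, 2]
After line 3 (c = list(a) is a copy, new object): c = [26, 25, 2]
After line 4 (b[0] = 26 * 2 = 52; mutates shared a/b): a = b = [52, 25, 2], c = [26, 25, 2]
After line 5 (a[0] = 52, c[0] = 26; result = False)

[52, 25, 2]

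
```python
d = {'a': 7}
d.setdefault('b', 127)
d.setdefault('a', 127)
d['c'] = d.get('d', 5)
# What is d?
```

After line 1: d = {'a': 7}
After line 2 (setdefault adds 'b'=127): d = {'a': 7, 'b': 127}
After line 3 (setdefault 'a' no-op, already exists): d = {'a': 7, 'b': 127}
After line 4 (get('d', 5) returns default since 'd' not in d): d = {'a': 7, 'b': 127, 'c': 5}

{'a': 7, 'b': 127, 'c': 5}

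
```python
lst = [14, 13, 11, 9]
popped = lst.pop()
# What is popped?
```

9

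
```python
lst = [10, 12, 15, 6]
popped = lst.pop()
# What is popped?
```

6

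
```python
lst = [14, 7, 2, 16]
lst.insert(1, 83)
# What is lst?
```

[14, 83, 7, 2, 16]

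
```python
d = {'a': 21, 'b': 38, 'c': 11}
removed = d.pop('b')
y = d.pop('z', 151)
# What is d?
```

After line 1: d = {'a': 21, 'b': 38, 'c': 11}
After line 2 (pop 'b' returns 38): d = {'a': 21, 'c': 11}, removed = 38
After line 3 (pop 'z' missing, returns default 151): d = {'a': 21, 'c': 11}, y = 151

{'a': 21, 'c': 11}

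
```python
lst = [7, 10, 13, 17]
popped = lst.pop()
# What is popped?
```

17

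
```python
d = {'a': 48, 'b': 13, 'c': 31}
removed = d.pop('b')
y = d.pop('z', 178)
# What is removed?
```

After line 1: d = {'a': 48, 'b': 13, 'c': 31}
After line 2 (pop 'b' returns 13): d = {'a': 48, 'c': 31}, removed = 13
After line 3 (pop 'z' missing, returns default 178): d = {'a': 48, 'c': 31}, y = 178

13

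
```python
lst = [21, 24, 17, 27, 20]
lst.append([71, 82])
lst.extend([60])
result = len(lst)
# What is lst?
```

After line 1: lst = [21, 24, 17, 27, 20]
After line 2 (append adds [71, 82] as single element): lst = [21, 24, 17, 27, 20, [71, 82]]
After line 3 (extend unpacks [60], adds 60): lst = [21, 24, 17, 27, 20, [71, 82], 60]
After line 4: result = len(lst) = 7

[21, 24, 17, 27, 20, [71, 82], 60]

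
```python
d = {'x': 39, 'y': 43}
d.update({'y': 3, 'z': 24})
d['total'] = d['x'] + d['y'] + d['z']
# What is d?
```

After line 1: d = {'x': 39, 'y': 43}
After line 2 (y overwritten, z added): d = {'x': 39, 'y': 3, 'z': 24}
After line 3 (total = 39 + 3 + 24 = 66): d = {'x': 39, 'y': 3, 'z': 24, 'total': 66}

{'x': 39, 'y': 3, 'z': 24, 'total': 66}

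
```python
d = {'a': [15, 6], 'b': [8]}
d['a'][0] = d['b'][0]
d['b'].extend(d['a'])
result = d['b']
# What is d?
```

After line 1: d = {'a': [15, 6], 'b': [8]}
After line 2 (a[0] = b[0] = 8): d = {'a': [8, 6], 'b': [8]}
After line 3 (b.extend(a) appends [8, 6]): d = {'a': [8, 6], 'b': [8, 8, 6]}
After line 4: result = d['b'] = [8, 8, 6]

{'a': [8, 6], 'b': [8, 8, 6]}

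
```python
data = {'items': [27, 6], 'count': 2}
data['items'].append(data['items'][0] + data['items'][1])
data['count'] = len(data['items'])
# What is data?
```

After line 1: data = {'items': [27, 6], 'count': 2}
After line 2 (append 27 + 6 = 33): data = {'items': [27, 6, 33], 'count': 2}
After line 3 (count = len(items) = 3): data = {'items': [27, 6, 33], 'count': 3}

{'items': [27, 6, 33], 'count': 3}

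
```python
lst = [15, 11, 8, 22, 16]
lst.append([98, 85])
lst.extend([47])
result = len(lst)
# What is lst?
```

After line 1: lst = [15, 11, 8, 22, 16]
After line 2 (append adds [98, 85] as single element): lst = [15, 11, 8, 22, 16, [98, 85]]
After line 3 (extend unpacks [47], adds 47): lst = [15, 11, 8, 22, 16, [98, 85], 47]
After line 4: result = len(lst) = 7

[15, 11, 8, 22, 16, [98, 85], 47]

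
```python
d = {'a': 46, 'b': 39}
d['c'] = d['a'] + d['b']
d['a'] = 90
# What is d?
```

After line 1: d = {'a': 46, 'b': 39}
After line 2 (d['c'] = 46 + 39): d = {'a': 46, 'b': 39, 'c': 85}
After line 3: d = {'a': 90, 'b': 39, 'c': 85}

{'a': 90, 'b': 39, 'c': 85}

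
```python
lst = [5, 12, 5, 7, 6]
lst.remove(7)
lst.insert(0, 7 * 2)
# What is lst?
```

After line 1: lst = [5, 12, 5, 7, 6]
After line 2 (remove first 7): lst = [5, 12, 5, 6]
After line 3 (insert 14 at index 0): lst = [14, 5, 12, 5, 6]

[14, 5, 12, 5, 6]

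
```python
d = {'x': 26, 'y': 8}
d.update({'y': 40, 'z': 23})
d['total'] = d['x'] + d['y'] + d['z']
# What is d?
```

After line 1: d = {'x': 26, 'y': 8}
After line 2 (y overwritten, z added): d = {'x': 26, 'y': 40, 'z': 23}
After line 3 (total = 26 + 40 + 23 = 89): d = {'x': 26, 'y': 40, 'z': 23, 'total': 89}

{'x': 26, 'y': 40, 'z': 23, 'total': 89}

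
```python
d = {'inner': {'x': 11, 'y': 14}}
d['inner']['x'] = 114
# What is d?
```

After line 1: d = {'inner': {'x': 11, 'y': 14}}
After line 2 (inner x overwritten): d = {'inner': {'x': 114, 'y': 14}}

{'inner': {'x': 114, 'y': 14}}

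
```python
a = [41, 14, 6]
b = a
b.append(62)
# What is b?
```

After line 1: a = [41, 14, 6]
After line 2 (b = a is an alias, same object): a = [41, 14, 6], b = [41, 14, 6]
After line 3 (b.append mutates the shared list): a = [41, 14, 6, 62], b = [41, 14, 6, 62]

[41, 14, 6, 62]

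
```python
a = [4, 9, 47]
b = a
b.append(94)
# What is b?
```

After line 1: a = [4, 9, 47]
After line 2 (b = a is an alias, same object): a = [4, 9, 47], b = [4, 9, 47]
After line 3 (b.append mutates the shared list): a = [4, 9, 47, 94], b = [4, 9, 47, 94]

[4, 9, 47, 94]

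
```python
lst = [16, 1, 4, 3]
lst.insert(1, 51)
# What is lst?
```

[16, 51, 1, 4, 3]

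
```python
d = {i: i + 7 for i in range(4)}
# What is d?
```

{0: 7, 1: 8, 2: 9, 3: 10}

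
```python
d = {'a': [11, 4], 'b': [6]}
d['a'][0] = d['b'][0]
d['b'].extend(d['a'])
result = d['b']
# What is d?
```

After line 1: d = {'a': [11, 4], 'b': [6]}
After line 2 (a[0] = b[0] = 6): d = {'a': [6, 4], 'b': [6]}
After line 3 (b.extend(a) appends [6, 4]): d = {'a': [6, 4], 'b': [6, 6, 4]}
After line 4: result = d['b'] = [6, 6, 4]

{'a': [6, 4], 'b': [6, 6, 4]}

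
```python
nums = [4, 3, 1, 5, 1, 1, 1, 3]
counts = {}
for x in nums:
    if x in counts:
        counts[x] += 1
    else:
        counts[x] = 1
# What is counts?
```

Initial: counts = {}, nums = [4, 3, 1, 5, 1, 1, 1, 3]
See 4: counts = {4: 1}
See 3: counts = {4: 1, 3: 1}
See 1: counts = {4: 1, 3: 1, 1: 1}
See 5: counts = {4: 1, 3: 1, 1: 1, 5: 1}
See 1: counts = {4: 1, 3: 1, 1: 2, 5: 1}
See 1: counts = {4: 1, 3: 1, 1: 3, 5: 1}
See 1: counts = {4: 1, 3: 1, 1: 4, 5: 1}
See 3: counts = {4: 1, 3: 2, 1: 4, 5: 1}

{4: 1, 3: 2, 1: 4, 5: 1}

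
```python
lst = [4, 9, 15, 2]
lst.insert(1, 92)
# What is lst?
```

[4, 92, 9, 15, 2]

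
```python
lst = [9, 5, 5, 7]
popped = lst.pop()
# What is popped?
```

7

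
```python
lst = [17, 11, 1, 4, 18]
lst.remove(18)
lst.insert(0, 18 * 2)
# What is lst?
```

After line 1: lst = [17, 11, 1, 4, 18]
After line 2 (remove first 18): lst = [17, 11, 1, 4]
After line 3 (insert 36 at index 0): lst = [36, 17, 11, 1, 4]

[36, 17, 11, 1, 4]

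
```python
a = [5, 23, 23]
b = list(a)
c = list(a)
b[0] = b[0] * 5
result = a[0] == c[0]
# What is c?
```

After line 1: a = [5, 23, 23]
After line 2 (b = list(a), copy): a = [5, 23, 23], b = [5, 23, 23]
After line 3 (c = list(a) is a copy, new object): c = [5, 23, 23]
After line 4 (b[0] = 5 * 5 = 25; only b mutates (copy)): a = [5, 23, 23], b = [25, 23, 23], c = [5, 23, 23]
After line 5 (a[0] = 5, c[0] = 5; result = True)

[5, 23, 23]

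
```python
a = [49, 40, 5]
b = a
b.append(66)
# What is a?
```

After line 1: a = [49, 40, 5]
After line 2 (b = a is an alias, same object): a = [49, 40, 5], b = [49, 40, 5]
After line 3 (b.append mutates the shared list): a = [49, 40, 5, 66], b = [49, 40, 5, 66]

[49, 40, 5, 66]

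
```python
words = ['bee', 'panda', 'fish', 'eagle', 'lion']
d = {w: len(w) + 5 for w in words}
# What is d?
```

{'bee': 8, 'panda': 10, 'fish': 9, 'eagle': 10, 'lion': 9}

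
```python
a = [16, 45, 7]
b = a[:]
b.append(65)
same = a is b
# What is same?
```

After line 1: a = [16, 45, 7]
After line 2 (b = a[:] is a shallow copy, new object): a = [16, 45, 7], b = [16, 45, 7]
After line 3 (append only mutates b): a = [16, 45, 7], b = [16, 45, 7, 65]
After line 4 (same = a is b; different objects -> False): same = False

False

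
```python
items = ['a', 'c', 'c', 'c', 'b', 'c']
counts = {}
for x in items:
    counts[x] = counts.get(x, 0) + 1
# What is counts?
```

Initial: counts = {}, items = ['a', 'c', 'c', 'c', 'b', 'c']
See 'a': counts = {'a': 1}
See 'c': counts = {'a': 1, 'c': 1}
See 'c': counts = {'a': 1, 'c': 2}
See 'c': counts = {'a': 1, 'c': 3}
See 'b': counts = {'a': 1, 'c': 3, 'b': 1}
See 'c': counts = {'a': 1, 'c': 4, 'b': 1}

{'a': 1, 'c': 4, 'b': 1}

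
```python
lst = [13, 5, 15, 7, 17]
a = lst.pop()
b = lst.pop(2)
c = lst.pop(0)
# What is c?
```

After line 1: lst = [13, 5, 15, 7, 17]
After line 2 (pop() -> a = 17): lst = [13, 5, 15, 7]
After line 3 (pop(2) -> b = 15): lst = [13, 5, 7]
After line 4 (pop(0) -> c = 13): lst = [5, 7]

13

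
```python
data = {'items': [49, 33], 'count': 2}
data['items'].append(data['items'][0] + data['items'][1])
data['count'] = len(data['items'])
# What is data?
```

After line 1: data = {'items': [49, 33], 'count': 2}
After line 2 (append 49 + 33 = 82): data = {'items': [49, 33, 82], 'count': 2}
After line 3 (count = len(items) = 3): data = {'items': [49, 33, 82], 'count': 3}

{'items': [49, 33, 82], 'count': 3}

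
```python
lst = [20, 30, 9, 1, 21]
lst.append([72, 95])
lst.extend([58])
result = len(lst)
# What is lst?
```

After line 1: lst = [20, 30, 9, 1, 21]
After line 2 (append adds [72, 95] as single element): lst = [20, 30, 9, 1, 21, [72, 95]]
After line 3 (extend unpacks [58], adds 58): lst = [20, 30, 9, 1, 21, [72, 95], 58]
After line 4: result = len(lst) = 7

[20, 30, 9, 1, 21, [72, 95], 58]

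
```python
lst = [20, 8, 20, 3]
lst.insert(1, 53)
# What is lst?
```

[20, 53, 8, 20, 3]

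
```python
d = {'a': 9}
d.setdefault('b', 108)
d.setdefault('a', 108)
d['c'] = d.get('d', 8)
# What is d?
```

After line 1: d = {'a': 9}
After line 2 (setdefault adds 'b'=108): d = {'a': 9, 'b': 108}
After line 3 (setdefault 'a' no-op, already exists): d = {'a': 9, 'b': 108}
After line 4 (get('d', 8) returns default since 'd' not in d): d = {'a': 9, 'b': 108, 'c': 8}

{'a': 9, 'b': 108, 'c': 8}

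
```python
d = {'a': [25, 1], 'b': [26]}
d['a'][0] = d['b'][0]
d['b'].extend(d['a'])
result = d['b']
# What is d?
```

After line 1: d = {'a': [25, 1], 'b': [26]}
After line 2 (a[0] = b[0] = 26): d = {'a': [26, 1], 'b': [26]}
After line 3 (b.extend(a) appends [26, 1]): d = {'a': [26, 1], 'b': [26, 26, 1]}
After line 4: result = d['b'] = [26, 26, 1]

{'a': [26, 1], 'b': [26, 26, 1]}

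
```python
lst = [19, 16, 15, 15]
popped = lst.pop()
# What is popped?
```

15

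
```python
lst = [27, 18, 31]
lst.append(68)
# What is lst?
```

[27, 18, 31, 68]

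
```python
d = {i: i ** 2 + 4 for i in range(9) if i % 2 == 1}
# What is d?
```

{1: 5, 3: 13, 5: 29, 7: 53}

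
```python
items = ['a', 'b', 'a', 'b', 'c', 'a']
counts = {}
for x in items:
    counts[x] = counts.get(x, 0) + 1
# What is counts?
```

Initial: counts = {}, items = ['a', 'b', 'a', 'b', 'c', 'a']
See 'a': counts = {'a': 1}
See 'b': counts = {'a': 1, 'b': 1}
See 'a': counts = {'a': 2, 'b': 1}
See 'b': counts = {'a': 2, 'b': 2}
See 'c': counts = {'a': 2, 'b': 2, 'c': 1}
See 'a': counts = {'a': 3, 'b': 2, 'c': 1}

{'a': 3, 'b': 2, 'c': 1}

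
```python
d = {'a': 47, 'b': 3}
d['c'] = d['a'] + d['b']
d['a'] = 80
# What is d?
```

After line 1: d = {'a': 47, 'b': 3}
After line 2 (d['c'] = 47 + 3): d = {'a': 47, 'b': 3, 'c': 50}
After line 3: d = {'a': 80, 'b': 3, 'c': 50}

{'a': 80, 'b': 3, 'c': 50}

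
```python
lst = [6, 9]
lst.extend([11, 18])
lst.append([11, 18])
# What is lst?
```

After line 1: lst = [6, 9]
After line 2 (extend unpacks [11, 18]): lst = [6, 9, 11, 18]
After line 3 (append adds [11, 18] as single element): lst = [6, 9, 11, 18, [11, 18]]

[6, 9, 11, 18, [11, 18]]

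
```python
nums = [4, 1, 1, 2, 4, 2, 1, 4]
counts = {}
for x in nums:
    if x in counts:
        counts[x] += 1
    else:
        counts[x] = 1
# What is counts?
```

Initial: counts = {}, nums = [4, 1, 1, 2, 4, 2, 1, 4]
See 4: counts = {4: 1}
See 1: counts = {4: 1, 1: 1}
See 1: counts = {4: 1, 1: 2}
See 2: counts = {4: 1, 1: 2, 2: 1}
See 4: counts = {4: 2, 1: 2, 2: 1}
See 2: counts = {4: 2, 1: 2, 2: 2}
See 1: counts = {4: 2, 1: 3, 2: 2}
See 4: counts = {4: 3, 1: 3, 2: 2}

{4: 3, 1: 3, 2: 2}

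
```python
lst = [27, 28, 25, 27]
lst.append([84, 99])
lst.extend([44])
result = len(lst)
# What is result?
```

After line 1: lst = [27, 28, 25, 27]
After line 2 (append adds [84, 99] as single element): lst = [27, 28, 25, 27, [84, 99]]
After line 3 (extend unpacks [44], adds 44): lst = [27, 28, 25, 27, [84, 99], 44]
After line 4: result = len(lst) = 6

6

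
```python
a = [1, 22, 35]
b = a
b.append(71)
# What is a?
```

After line 1: a = [1, 22, 35]
After line 2 (b = a is an alias, same object): a = [1, 22, 35], b = [1, 22, 35]
After line 3 (b.append mutates the shared list): a = [1, 22, 35, 71], b = [1, 22, 35, 71]

[1, 22, 35, 71]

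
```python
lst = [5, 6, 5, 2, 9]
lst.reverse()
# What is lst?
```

[9, 2, 5, 6, 5]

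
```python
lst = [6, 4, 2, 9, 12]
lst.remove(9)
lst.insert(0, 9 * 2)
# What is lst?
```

After line 1: lst = [6, 4, 2, 9, 12]
After line 2 (remove first 9): lst = [6, 4, 2, 12]
After line 3 (insert 18 at index 0): lst = [18, 6, 4, 2, 12]

[18, 6, 4, 2, 12]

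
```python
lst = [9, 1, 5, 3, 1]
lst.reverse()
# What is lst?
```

[1, 3, 5, 1, 9]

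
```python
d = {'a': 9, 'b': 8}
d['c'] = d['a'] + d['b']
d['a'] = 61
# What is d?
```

After line 1: d = {'a': 9, 'b': 8}
After line 2 (d['c'] = 9 + 8): d = {'a': 9, 'b': 8, 'c': 17}
After line 3: d = {'a': 61, 'b': 8, 'c': 17}

{'a': 61, 'b': 8, 'c': 17}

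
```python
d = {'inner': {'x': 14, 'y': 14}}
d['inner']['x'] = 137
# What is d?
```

After line 1: d = {'inner': {'x': 14, 'y': 14}}
After line 2 (inner x overwritten): d = {'inner': {'x': 137, 'y': 14}}

{'inner': {'x': 137, 'y': 14}}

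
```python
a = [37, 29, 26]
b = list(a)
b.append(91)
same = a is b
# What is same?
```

After line 1: a = [37, 29, 26]
After line 2 (b = list(a) is a shallow copy, new object): a = [37, 29, 26], b = [37, 29, 26]
After line 3 (append only mutates b): a = [37, 29, 26], b = [37, 29, 26, 91]
After line 4 (same = a is b; different objects -> False): same = False

False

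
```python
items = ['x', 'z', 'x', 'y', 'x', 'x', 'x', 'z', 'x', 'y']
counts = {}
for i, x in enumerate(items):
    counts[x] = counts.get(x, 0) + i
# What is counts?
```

Initial: counts = {}, items = ['x', 'z', 'x', 'y', 'x', 'x', 'x', 'z', 'x', 'y']
i=0, x='x': counts = {'x': 0}
i=1, x='z': counts = {'x': 0, 'z': 1}
i=2, x='x': counts = {'x': 2, 'z': 1}
i=3, x='y': counts = {'x': 2, 'z': 1, 'y': 3}
i=4, x='x': counts = {'x': 6, 'z': 1, 'y': 3}
i=5, x='x': counts = {'x': 11, 'z': 1, 'y': 3}
i=6, x='x': counts = {'x': 17, 'z': 1, 'y': 3}
i=7, x='z': counts = {'x': 17, 'z': 8, 'y': 3}
i=8, x='x': counts = {'x': 25, 'z': 8, 'y': 3}
i=9, x='y': counts = {'x': 25, 'z': 8, 'y': 12}

{'x': 25, 'z': 8, 'y': 12}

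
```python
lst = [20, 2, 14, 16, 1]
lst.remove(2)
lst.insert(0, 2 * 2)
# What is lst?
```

After line 1: lst = [20, 2, 14, 16, 1]
After line 2 (remove first 2): lst = [20, 14, 16, 1]
After line 3 (insert 4 at index 0): lst = [4, 20, 14, 16, 1]

[4, 20, 14, 16, 1]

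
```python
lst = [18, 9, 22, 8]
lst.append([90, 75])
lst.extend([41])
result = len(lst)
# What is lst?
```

After line 1: lst = [18, 9, 22, 8]
After line 2 (append adds [90, 75] as single element): lst = [18, 9, 22, 8, [90, 75]]
After line 3 (extend unpacks [41], adds 41): lst = [18, 9, 22, 8, [90, 75], 41]
After line 4: result = len(lst) = 6

[18, 9, 22, 8, [90, 75], 41]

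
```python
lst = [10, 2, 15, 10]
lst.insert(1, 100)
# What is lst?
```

[10, 100, 2, 15, 10]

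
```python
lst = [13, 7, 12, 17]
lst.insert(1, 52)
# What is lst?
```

[13, 52, 7, 12, 17]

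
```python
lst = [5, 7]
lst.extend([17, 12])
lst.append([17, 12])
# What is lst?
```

After line 1: lst = [5, 7]
After line 2 (extend unpacks [17, 12]): lst = [5, 7, 17, 12]
After line 3 (append adds [17, 12] as single element): lst = [5, 7, 17, 12, [17, 12]]

[5, 7, 17, 12, [17, 12]]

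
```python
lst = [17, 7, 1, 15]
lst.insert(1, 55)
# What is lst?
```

[17, 55, 7, 1, 15]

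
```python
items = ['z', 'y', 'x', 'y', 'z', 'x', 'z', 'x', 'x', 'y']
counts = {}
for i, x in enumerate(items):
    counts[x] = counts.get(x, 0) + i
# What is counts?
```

Initial: counts = {}, items = ['z', 'y', 'x', 'y', 'z', 'x', 'z', 'x', 'x', 'y']
i=0, x='z': counts = {'z': 0}
i=1, x='y': counts = {'z': 0, 'y': 1}
i=2, x='x': counts = {'z': 0, 'y': 1, 'x': 2}
i=3, x='y': counts = {'z': 0, 'y': 4, 'x': 2}
i=4, x='z': counts = {'z': 4, 'y': 4, 'x': 2}
i=5, x='x': counts = {'z': 4, 'y': 4, 'x': 7}
i=6, x='z': counts = {'z': 10, 'y': 4, 'x': 7}
i=7, x='x': counts = {'z': 10, 'y': 4, 'x': 14}
i=8, x='x': counts = {'z': 10, 'y': 4, 'x': 22}
i=9, x='y': counts = {'z': 10, 'y': 13, 'x': 22}

{'z': 10, 'y': 13, 'x': 22}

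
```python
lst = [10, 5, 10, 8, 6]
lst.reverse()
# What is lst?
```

[6, 8, 10, 5, 10]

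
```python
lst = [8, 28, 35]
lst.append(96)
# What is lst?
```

[8, 28, 35, 96]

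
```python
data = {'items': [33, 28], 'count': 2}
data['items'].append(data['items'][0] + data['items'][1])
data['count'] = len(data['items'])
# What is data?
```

After line 1: data = {'items': [33, 28], 'count': 2}
After line 2 (append 33 + 28 = 61): data = {'items': [33, 28, 61], 'count': 2}
After line 3 (count = len(items) = 3): data = {'items': [33, 28, 61], 'count': 3}

{'items': [33, 28, 61], 'count': 3}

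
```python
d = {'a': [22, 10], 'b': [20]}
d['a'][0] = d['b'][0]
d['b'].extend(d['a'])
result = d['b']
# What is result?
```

After line 1: d = {'a': [22, 10], 'b': [20]}
After line 2 (a[0] = b[0] = 20): d = {'a': [20, 10], 'b': [20]}
After line 3 (b.extend(a) appends [20, 10]): d = {'a': [20, 10], 'b': [20, 20, 10]}
After line 4: result = d['b'] = [20, 20, 10]

[20, 20, 10]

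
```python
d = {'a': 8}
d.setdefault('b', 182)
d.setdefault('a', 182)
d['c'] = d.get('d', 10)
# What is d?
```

After line 1: d = {'a': 8}
After line 2 (setdefault adds 'b'=182): d = {'a': 8, 'b': 182}
After line 3 (setdefault 'a' no-op, already exists): d = {'a': 8, 'b': 182}
After line 4 (get('d', 10) returns default since 'd' not in d): d = {'a': 8, 'b': 182, 'c': 10}

{'a': 8, 'b': 182, 'c': 10}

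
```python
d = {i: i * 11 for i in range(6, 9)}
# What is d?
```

{6: 66, 7: 77, 8: 88}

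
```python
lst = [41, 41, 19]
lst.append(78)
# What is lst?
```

[41, 41, 19, 78]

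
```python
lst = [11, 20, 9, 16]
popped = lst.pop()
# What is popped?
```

16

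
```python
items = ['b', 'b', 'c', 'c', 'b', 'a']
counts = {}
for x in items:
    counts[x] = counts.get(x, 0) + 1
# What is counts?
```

Initial: counts = {}, items = ['b', 'b', 'c', 'c', 'b', 'a']
See 'b': counts = {'b': 1}
See 'b': counts = {'b': 2}
See 'c': counts = {'b': 2, 'c': 1}
See 'c': counts = {'b': 2, 'c': 2}
See 'b': counts = {'b': 3, 'c': 2}
See 'a': counts = {'b': 3, 'c': 2, 'a': 1}

{'b': 3, 'c': 2, 'a': 1}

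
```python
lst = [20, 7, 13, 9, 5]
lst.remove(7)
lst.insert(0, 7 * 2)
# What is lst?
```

After line 1: lst = [20, 7, 13, 9, 5]
After line 2 (remove first 7): lst = [20, 13, 9, 5]
After line 3 (insert 14 at index 0): lst = [14, 20, 13, 9, 5]

[14, 20, 13, 9, 5]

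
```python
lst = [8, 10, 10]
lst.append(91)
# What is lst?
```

[8, 10, 10, 91]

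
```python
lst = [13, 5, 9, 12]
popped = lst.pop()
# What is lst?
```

[13, 5, 9]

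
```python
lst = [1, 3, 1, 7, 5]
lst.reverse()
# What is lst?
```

[5, 7, 1, 3, 1]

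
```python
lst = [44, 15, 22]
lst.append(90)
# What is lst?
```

[44, 15, 22, 90]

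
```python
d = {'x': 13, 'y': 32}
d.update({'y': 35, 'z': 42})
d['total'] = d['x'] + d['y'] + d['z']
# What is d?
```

After line 1: d = {'x': 13, 'y': 32}
After line 2 (y overwritten, z added): d = {'x': 13, 'y': 35, 'z': 42}
After line 3 (total = 13 + 35 + 42 = 90): d = {'x': 13, 'y': 35, 'z': 42, 'total': 90}

{'x': 13, 'y': 35, 'z': 42, 'total': 90}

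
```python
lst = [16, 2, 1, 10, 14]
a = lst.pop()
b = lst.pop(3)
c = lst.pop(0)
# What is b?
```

After line 1: lst = [16, 2, 1, 10, 14]
After line 2 (pop() -> a = 14): lst = [16, 2, 1, 10]
After line 3 (pop(3) -> b = 10): lst = [16, 2, 1]
After line 4 (pop(0) -> c = 16): lst = [2, 1]

10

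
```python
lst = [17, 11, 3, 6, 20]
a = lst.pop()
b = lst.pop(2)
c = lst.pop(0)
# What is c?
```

After line 1: lst = [17, 11, 3, 6, 20]
After line 2 (pop() -> a = 20): lst = [17, 11, 3, 6]
After line 3 (pop(2) -> b = 3): lst = [17, 11, 6]
After line 4 (pop(0) -> c = 17): lst = [11, 6]

17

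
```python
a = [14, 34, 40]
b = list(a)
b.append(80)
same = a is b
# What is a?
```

After line 1: a = [14, 34, 40]
After line 2 (b = list(a) is a shallow copy, new object): a = [14, 34, 40], b = [14, 34, 40]
After line 3 (append only mutates b): a = [14, 34, 40], b = [14, 34, 40, 80]
After line 4 (same = a is b; different objects -> False): same = False

[14, 34, 40]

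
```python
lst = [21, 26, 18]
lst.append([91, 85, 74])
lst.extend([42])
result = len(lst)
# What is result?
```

After line 1: lst = [21, 26, 18]
After line 2 (append adds [91, 85, 74] as single element): lst = [21, 26, 18, [91, 85, 74]]
After line 3 (extend unpacks [42], adds 42): lst = [21, 26, 18, [91, 85, 74], 42]
After line 4: result = len(lst) = 5

5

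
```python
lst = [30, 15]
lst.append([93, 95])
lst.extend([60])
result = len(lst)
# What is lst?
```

After line 1: lst = [30, 15]
After line 2 (append adds [93, 95] as single element): lst = [30, 15, [93, 95]]
After line 3 (extend unpacks [60], adds 60): lst = [30, 15, [93, 95], 60]
After line 4: result = len(lst) = 4

[30, 15, [93, 95], 60]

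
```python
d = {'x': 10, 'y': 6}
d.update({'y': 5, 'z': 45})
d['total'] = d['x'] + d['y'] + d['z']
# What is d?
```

After line 1: d = {'x': 10, 'y': 6}
After line 2 (y overwritten, z added): d = {'x': 10, 'y': 5, 'z': 45}
After line 3 (total = 10 + 5 + 45 = 60): d = {'x': 10, 'y': 5, 'z': 45, 'total': 60}

{'x': 10, 'y': 5, 'z': 45, 'total': 60}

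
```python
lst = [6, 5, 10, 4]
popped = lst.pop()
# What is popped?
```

4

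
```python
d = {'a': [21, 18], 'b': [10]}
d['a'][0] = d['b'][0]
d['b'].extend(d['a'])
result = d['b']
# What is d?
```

After line 1: d = {'a': [21, 18], 'b': [10]}
After line 2 (a[0] = b[0] = 10): d = {'a': [10, 18], 'b': [10]}
After line 3 (b.extend(a) appends [10, 18]): d = {'a': [10, 18], 'b': [10, 10, 18]}
After line 4: result = d['b'] = [10, 10, 18]

{'a': [10, 18], 'b': [10, 10, 18]}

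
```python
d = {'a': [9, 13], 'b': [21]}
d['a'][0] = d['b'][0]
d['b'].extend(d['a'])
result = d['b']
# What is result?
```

After line 1: d = {'a': [9, 13], 'b': [21]}
After line 2 (a[0] = b[0] = 21): d = {'a': [21, 13], 'b': [21]}
After line 3 (b.extend(a) appends [21, 13]): d = {'a': [21, 13], 'b': [21, 21, 13]}
After line 4: result = d['b'] = [21, 21, 13]

[21, 21, 13]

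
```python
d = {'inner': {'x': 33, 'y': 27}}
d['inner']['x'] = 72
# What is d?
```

After line 1: d = {'inner': {'x': 33, 'y': 27}}
After line 2 (inner x overwritten): d = {'inner': {'x': 72, 'y': 27}}

{'inner': {'x': 72, 'y': 27}}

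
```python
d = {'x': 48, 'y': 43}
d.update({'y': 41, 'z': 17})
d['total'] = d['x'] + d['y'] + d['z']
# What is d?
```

After line 1: d = {'x': 48, 'y': 43}
After line 2 (y overwritten, z added): d = {'x': 48, 'y': 41, 'z': 17}
After line 3 (total = 48 + 41 + 17 = 106): d = {'x': 48, 'y': 41, 'z': 17, 'total': 106}

{'x': 48, 'y': 41, 'z': 17, 'total': 106}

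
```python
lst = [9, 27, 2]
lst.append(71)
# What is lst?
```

[9, 27, 2, 71]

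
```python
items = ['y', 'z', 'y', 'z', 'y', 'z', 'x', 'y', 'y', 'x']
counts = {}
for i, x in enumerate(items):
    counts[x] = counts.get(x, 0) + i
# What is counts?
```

Initial: counts = {}, items = ['y', 'z', 'y', 'z', 'y', 'z', 'x', 'y', 'y', 'x']
i=0, x='y': counts = {'y': 0}
i=1, x='z': counts = {'y': 0, 'z': 1}
i=2, x='y': counts = {'y': 2, 'z': 1}
i=3, x='z': counts = {'y': 2, 'z': 4}
i=4, x='y': counts = {'y': 6, 'z': 4}
i=5, x='z': counts = {'y': 6, 'z': 9}
i=6, x='x': counts = {'y': 6, 'z': 9, 'x': 6}
i=7, x='y': counts = {'y': 13, 'z': 9, 'x': 6}
i=8, x='y': counts = {'y': 21, 'z': 9, 'x': 6}
i=9, x='x': counts = {'y': 21, 'z': 9, 'x': 15}

{'y': 21, 'z': 9, 'x': 15}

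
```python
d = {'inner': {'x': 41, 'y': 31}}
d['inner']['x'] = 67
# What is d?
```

After line 1: d = {'inner': {'x': 41, 'y': 31}}
After line 2 (inner x overwritten): d = {'inner': {'x': 67, 'y': 31}}

{'inner': {'x': 67, 'y': 31}}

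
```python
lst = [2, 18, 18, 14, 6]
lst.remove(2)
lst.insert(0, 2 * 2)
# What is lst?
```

After line 1: lst = [2, 18, 18, 14, 6]
After line 2 (remove first 2): lst = [18, 18, 14, 6]
After line 3 (insert 4 at index 0): lst = [4, 18, 18, 14, 6]

[4, 18, 18, 14, 6]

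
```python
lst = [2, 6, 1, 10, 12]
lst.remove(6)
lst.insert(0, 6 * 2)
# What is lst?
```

After line 1: lst = [2, 6, 1, 10, 12]
After line 2 (remove first 6): lst = [2, 1, 10, 12]
After line 3 (insert 12 at index 0): lst = [12, 2, 1, 10, 12]

[12, 2, 1, 10, 12]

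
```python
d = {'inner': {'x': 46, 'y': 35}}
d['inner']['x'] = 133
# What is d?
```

After line 1: d = {'inner': {'x': 46, 'y': 35}}
After line 2 (inner x overwritten): d = {'inner': {'x': 133, 'y': 35}}

{'inner': {'x': 133, 'y': 35}}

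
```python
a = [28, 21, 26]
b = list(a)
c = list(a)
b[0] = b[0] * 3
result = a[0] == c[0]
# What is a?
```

After line 1: a = [28, 21, 26]
After line 2 (b = list(a), copy): a = [28, 21, 26], b = [28, 21, 26]
After line 3 (c = list(a) is a copy, new object): c = [28, 21, 26]
After line 4 (b[0] = 28 * 3 = 84; only b mutates (copy)): a = [28, 21, 26], b = [84, 21, 26], c = [28, 21, 26]
After line 5 (a[0] = 28, c[0] = 28; result = True)

[28, 21, 26]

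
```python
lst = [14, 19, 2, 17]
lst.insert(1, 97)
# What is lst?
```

[14, 97, 19, 2, 17]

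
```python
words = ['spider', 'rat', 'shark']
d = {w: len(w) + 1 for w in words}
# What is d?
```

{'spider': 7, 'rat': 4, 'shark': 6}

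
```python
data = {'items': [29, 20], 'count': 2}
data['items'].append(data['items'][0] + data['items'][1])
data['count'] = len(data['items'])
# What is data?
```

After line 1: data = {'items': [29, 20], 'count': 2}
After line 2 (append 29 + 20 = 49): data = {'items': [29, 20, 49], 'count': 2}
After line 3 (count = len(items) = 3): data = {'items': [29, 20, 49], 'count': 3}

{'items': [29, 20, 49], 'count': 3}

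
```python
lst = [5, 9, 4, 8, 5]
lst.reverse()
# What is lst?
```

[5, 8, 4, 9, 5]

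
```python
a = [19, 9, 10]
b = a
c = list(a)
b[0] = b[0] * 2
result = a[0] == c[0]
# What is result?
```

After line 1: a = [19, 9, 10]
After line 2 (b = a, alias): a = [19, 9, 10], b = [19, 9, 10]
After line 3 (c = list(a) is a copy, new object): c = [19, 9, 10]
After line 4 (b[0] = 19 * 2 = 38; mutates shared a/b): a = b = [38, 9, 10], c = [19, 9, 10]
After line 5 (a[0] = 38, c[0] = 19; result = False)

False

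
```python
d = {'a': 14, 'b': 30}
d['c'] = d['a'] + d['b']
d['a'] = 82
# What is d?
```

After line 1: d = {'a': 14, 'b': 30}
After line 2 (d['c'] = 14 + 30): d = {'a': 14, 'b': 30, 'c': 44}
After line 3: d = {'a': 82, 'b': 30, 'c': 44}

{'a': 82, 'b': 30, 'c': 44}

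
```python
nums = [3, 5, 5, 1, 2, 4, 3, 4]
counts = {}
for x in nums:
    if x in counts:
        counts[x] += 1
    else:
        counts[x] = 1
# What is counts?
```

Initial: counts = {}, nums = [3, 5, 5, 1, 2, 4, 3, 4]
See 3: counts = {3: 1}
See 5: counts = {3: 1, 5: 1}
See 5: counts = {3: 1, 5: 2}
See 1: counts = {3: 1, 5: 2, 1: 1}
See 2: counts = {3: 1, 5: 2, 1: 1, 2: 1}
See 4: counts = {3: 1, 5: 2, 1: 1, 2: 1, 4: 1}
See 3: counts = {3: 2, 5: 2, 1: 1, 2: 1, 4: 1}
See 4: counts = {3: 2, 5: 2, 1: 1, 2: 1, 4: 2}

{3: 2, 5: 2, 1: 1, 2: 1, 4: 2}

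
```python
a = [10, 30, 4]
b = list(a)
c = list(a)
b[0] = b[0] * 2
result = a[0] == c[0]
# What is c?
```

After line 1: a = [10, 30, 4]
After line 2 (b = list(a), copy): a = [10, 30, 4], b = [10, 30, 4]
After line 3 (c = list(a) is a copy, new object): c = [10, 30, 4]
After line 4 (b[0] = 10 * 2 = 20; only b mutates (copy)): a = [10, 30, 4], b = [20, 30, 4], c = [10, 30, 4]
After line 5 (a[0] = 10, c[0] = 10; result = True)

[10, 30, 4]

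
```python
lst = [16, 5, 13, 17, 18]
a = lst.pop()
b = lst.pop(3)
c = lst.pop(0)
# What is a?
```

After line 1: lst = [16, 5, 13, 17, 18]
After line 2 (pop() -> a = 18): lst = [16, 5, 13, 17]
After line 3 (pop(3) -> b = 17): lst = [16, 5, 13]
After line 4 (pop(0) -> c = 16): lst = [5, 13]

18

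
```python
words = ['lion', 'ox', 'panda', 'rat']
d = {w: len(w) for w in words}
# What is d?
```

{'lion': 4, 'ox': 2, 'panda': 5, 'rat': 3}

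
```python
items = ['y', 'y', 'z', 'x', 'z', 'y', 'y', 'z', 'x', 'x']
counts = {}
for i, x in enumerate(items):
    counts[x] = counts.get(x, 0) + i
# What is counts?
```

Initial: counts = {}, items = ['y', 'y', 'z', 'x', 'z', 'y', 'y', 'z', 'x', 'x']
i=0, x='y': counts = {'y': 0}
i=1, x='y': counts = {'y': 1}
i=2, x='z': counts = {'y': 1, 'z': 2}
i=3, x='x': counts = {'y': 1, 'z': 2, 'x': 3}
i=4, x='z': counts = {'y': 1, 'z': 6, 'x': 3}
i=5, x='y': counts = {'y': 6, 'z': 6, 'x': 3}
i=6, x='y': counts = {'y': 12, 'z': 6, 'x': 3}
i=7, x='z': counts = {'y': 12, 'z': 13, 'x': 3}
i=8, x='x': counts = {'y': 12, 'z': 13, 'x': 11}
i=9, x='x': counts = {'y': 12, 'z': 13, 'x': 20}

{'y': 12, 'z': 13, 'x': 20}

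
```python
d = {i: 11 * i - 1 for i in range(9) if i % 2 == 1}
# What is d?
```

{1: 10, 3: 32, 5: 54, 7: 76}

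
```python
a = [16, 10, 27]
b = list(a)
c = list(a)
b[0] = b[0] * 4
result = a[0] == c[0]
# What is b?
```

After line 1: a = [16, 10, 27]
After line 2 (b = list(a), copy): a = [16, 10, 27], b = [16, 10, 27]
After line 3 (c = list(a) is a copy, new object): c = [16, 10, 27]
After line 4 (b[0] = 16 * 4 = 64; only b mutates (copy)): a = [16, 10, 27], b = [64, 10, 27], c = [16, 10, 27]
After line 5 (a[0] = 16, c[0] = 16; result = True)

[64, 10, 27]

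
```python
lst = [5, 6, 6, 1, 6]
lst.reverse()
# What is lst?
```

[6, 1, 6, 6, 5]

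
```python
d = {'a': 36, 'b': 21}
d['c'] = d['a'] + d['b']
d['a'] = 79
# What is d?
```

After line 1: d = {'a': 36, 'b': 21}
After line 2 (d['c'] = 36 + 21): d = {'a': 36, 'b': 21, 'c': 57}
After line 3: d = {'a': 79, 'b': 21, 'c': 57}

{'a': 79, 'b': 21, 'c': 57}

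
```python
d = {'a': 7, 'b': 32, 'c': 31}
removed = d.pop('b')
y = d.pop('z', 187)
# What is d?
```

After line 1: d = {'a': 7, 'b': 32, 'c': 31}
After line 2 (pop 'b' returns 32): d = {'a': 7, 'c': 31}, removed = 32
After line 3 (pop 'z' missing, returns default 187): d = {'a': 7, 'c': 31}, y = 187

{'a': 7, 'c': 31}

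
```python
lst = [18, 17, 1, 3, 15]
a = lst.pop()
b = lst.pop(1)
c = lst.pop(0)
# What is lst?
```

After line 1: lst = [18, 17, 1, 3, 15]
After line 2 (pop() -> a = 15): lst = [18, 17, 1, 3]
After line 3 (pop(1) -> b = 17): lst = [18, 1, 3]
After line 4 (pop(0) -> c = 18): lst = [1, 3]

[1, 3]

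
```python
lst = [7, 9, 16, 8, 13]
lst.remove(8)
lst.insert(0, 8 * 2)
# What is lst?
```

After line 1: lst = [7, 9, 16, 8, 13]
After line 2 (remove first 8): lst = [7, 9, 16, 13]
After line 3 (insert 16 at index 0): lst = [16, 7, 9, 16, 13]

[16, 7, 9, 16, 13]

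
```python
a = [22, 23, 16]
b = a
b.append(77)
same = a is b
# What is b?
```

After line 1: a = [22, 23, 16]
After line 2 (b = a is an alias, same object): a = [22, 23, 16], b = [22, 23, 16]
After line 3 (b.append mutates the shared list): a = [22, 23, 16, 77], b = [22, 23, 16, 77]
After line 4 (same = a is b; same object -> True): same = True

[22, 23, 16, 77]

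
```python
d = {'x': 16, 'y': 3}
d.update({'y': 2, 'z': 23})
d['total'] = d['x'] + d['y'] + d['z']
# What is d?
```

After line 1: d = {'x': 16, 'y': 3}
After line 2 (y overwritten, z added): d = {'x': 16, 'y': 2, 'z': 23}
After line 3 (total = 16 + 2 + 23 = 41): d = {'x': 16, 'y': 2, 'z': 23, 'total': 41}

{'x': 16, 'y': 2, 'z': 23, 'total': 41}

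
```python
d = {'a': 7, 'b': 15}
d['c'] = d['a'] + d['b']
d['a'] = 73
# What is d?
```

After line 1: d = {'a': 7, 'b': 15}
After line 2 (d['c'] = 7 + 15): d = {'a': 7, 'b': 15, 'c': 22}
After line 3: d = {'a': 73, 'b': 15, 'c': 22}

{'a': 73, 'b': 15, 'c': 22}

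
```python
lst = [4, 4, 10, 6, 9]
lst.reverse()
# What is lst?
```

[9, 6, 10, 4, 4]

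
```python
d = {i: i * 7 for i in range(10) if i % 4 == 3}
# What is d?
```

{3: 21, 7: 49}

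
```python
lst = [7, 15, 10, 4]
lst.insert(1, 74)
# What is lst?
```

[7, 74, 15, 10, 4]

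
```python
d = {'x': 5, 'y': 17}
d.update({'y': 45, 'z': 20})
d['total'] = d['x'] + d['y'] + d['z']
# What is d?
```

After line 1: d = {'x': 5, 'y': 17}
After line 2 (y overwritten, z added): d = {'x': 5, 'y': 45, 'z': 20}
After line 3 (total = 5 + 45 + 20 = 70): d = {'x': 5, 'y': 45, 'z': 20, 'total': 70}

{'x': 5, 'y': 45, 'z': 20, 'total': 70}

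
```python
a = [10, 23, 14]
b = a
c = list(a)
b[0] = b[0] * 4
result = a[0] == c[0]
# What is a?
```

After line 1: a = [10, 23, 14]
After line 2 (b = a, alias): a = [10, 23, 14], b = [10, 23, 14]
After line 3 (c = list(a) is a copy, new object): c = [10, 23, 14]
After line 4 (b[0] = 10 * 4 = 40; mutates shared a/b): a = b = [40, 23, 14], c = [10, 23, 14]
After line 5 (a[0] = 40, c[0] = 10; result = False)

[40, 23, 14]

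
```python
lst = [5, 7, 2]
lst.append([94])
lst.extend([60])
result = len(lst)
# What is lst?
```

After line 1: lst = [5, 7, 2]
After line 2 (append adds [94] as single element): lst = [5, 7, 2, [94]]
After line 3 (extend unpacks [60], adds 60): lst = [5, 7, 2, [94], 60]
After line 4: result = len(lst) = 5

[5, 7, 2, [94], 60]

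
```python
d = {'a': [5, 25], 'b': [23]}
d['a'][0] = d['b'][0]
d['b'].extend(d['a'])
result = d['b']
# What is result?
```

After line 1: d = {'a': [5, 25], 'b': [23]}
After line 2 (a[0] = b[0] = 23): d = {'a': [23, 25], 'b': [23]}
After line 3 (b.extend(a) appends [23, 25]): d = {'a': [23, 25], 'b': [23, 23, 25]}
After line 4: result = d['b'] = [23, 23, 25]

[23, 23, 25]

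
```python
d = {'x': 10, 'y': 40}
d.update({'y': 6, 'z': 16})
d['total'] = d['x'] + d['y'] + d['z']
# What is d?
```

After line 1: d = {'x': 10, 'y': 40}
After line 2 (y overwritten, z added): d = {'x': 10, 'y': 6, 'z': 16}
After line 3 (total = 10 + 6 + 16 = 32): d = {'x': 10, 'y': 6, 'z': 16, 'total': 32}

{'x': 10, 'y': 6, 'z': 16, 'total': 32}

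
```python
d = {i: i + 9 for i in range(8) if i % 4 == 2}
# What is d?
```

{2: 11, 6: 15}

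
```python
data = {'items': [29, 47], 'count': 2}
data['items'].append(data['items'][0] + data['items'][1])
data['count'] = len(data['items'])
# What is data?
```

After line 1: data = {'items': [29, 47], 'count': 2}
After line 2 (append 29 + 47 = 76): data = {'items': [29, 47, 76], 'count': 2}
After line 3 (count = len(items) = 3): data = {'items': [29, 47, 76], 'count': 3}

{'items': [29, 47, 76], 'count': 3}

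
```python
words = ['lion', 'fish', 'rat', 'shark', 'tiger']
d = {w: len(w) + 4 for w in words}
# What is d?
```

{'lion': 8, 'fish': 8, 'rat': 7, 'shark': 9, 'tiger': 9}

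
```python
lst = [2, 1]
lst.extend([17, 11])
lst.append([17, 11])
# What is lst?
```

After line 1: lst = [2, 1]
After line 2 (extend unpacks [17, 11]): lst = [2, 1, 17, 11]
After line 3 (append adds [17, 11] as single element): lst = [2, 1, 17, 11, [17, 11]]

[2, 1, 17, 11, [17, 11]]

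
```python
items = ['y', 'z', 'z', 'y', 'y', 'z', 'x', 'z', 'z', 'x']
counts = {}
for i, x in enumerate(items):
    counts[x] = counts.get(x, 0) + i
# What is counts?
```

Initial: counts = {}, items = ['y', 'z', 'z', 'y', 'y', 'z', 'x', 'z', 'z', 'x']
i=0, x='y': counts = {'y': 0}
i=1, x='z': counts = {'y': 0, 'z': 1}
i=2, x='z': counts = {'y': 0, 'z': 3}
i=3, x='y': counts = {'y': 3, 'z': 3}
i=4, x='y': counts = {'y': 7, 'z': 3}
i=5, x='z': counts = {'y': 7, 'z': 8}
i=6, x='x': counts = {'y': 7, 'z': 8, 'x': 6}
i=7, x='z': counts = {'y': 7, 'z': 15, 'x': 6}
i=8, x='z': counts = {'y': 7, 'z': 23, 'x': 6}
i=9, x='x': counts = {'y': 7, 'z': 23, 'x': 15}

{'y': 7, 'z': 23, 'x': 15}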